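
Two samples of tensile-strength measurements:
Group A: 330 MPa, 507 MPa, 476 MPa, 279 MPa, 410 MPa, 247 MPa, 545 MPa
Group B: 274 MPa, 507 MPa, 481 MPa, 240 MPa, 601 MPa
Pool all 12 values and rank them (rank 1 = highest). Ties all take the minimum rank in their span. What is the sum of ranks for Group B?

Sorted (descending): 601, 545, 507, 507, 481, 476, 410, 330, 279, 274, 247, 240
The 2 values of 507 occupy positions 3–4 → each gets rank 3.
Group B values → pooled ranks: 274→10, 507→3, 481→5, 240→12, 601→1
Rank sum = 10 + 3 + 5 + 12 + 1 = 31

31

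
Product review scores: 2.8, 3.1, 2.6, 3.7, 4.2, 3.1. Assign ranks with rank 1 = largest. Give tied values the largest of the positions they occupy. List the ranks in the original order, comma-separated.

5, 4, 6, 2, 1, 4

Sorted (descending): 4.2, 3.7, 3.1, 3.1, 2.8, 2.6
The 2 values of 3.1 occupy positions 3–4 → each gets rank 4.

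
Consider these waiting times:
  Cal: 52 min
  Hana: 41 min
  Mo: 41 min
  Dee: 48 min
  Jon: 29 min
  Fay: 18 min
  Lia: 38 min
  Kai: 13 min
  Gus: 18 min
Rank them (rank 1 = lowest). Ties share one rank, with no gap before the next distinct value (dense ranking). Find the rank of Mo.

Sorted (ascending): 13, 18, 18, 29, 38, 41, 41, 48, 52
The 2 values of 18 share dense rank 2.
The 2 values of 41 share dense rank 5.
Remaining distinct values take the next consecutive integers.
Mo has value 41 min → rank 5.

5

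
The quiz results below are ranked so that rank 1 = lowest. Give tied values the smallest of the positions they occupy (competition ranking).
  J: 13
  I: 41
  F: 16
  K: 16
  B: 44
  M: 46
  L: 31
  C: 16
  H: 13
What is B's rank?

8

Sorted (ascending): 13, 13, 16, 16, 16, 31, 41, 44, 46
The 2 values of 13 occupy positions 1–2 → each gets rank 1.
The 3 values of 16 occupy positions 3–5 → each gets rank 3.
B has value 44 → rank 8.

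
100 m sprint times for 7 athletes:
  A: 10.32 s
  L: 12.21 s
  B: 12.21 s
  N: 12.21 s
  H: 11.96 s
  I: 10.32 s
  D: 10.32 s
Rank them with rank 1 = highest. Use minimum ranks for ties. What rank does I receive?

Sorted (descending): 12.21, 12.21, 12.21, 11.96, 10.32, 10.32, 10.32
The 3 values of 12.21 occupy positions 1–3 → each gets rank 1.
The 3 values of 10.32 occupy positions 5–7 → each gets rank 5.
I has value 10.32 s → rank 5.

5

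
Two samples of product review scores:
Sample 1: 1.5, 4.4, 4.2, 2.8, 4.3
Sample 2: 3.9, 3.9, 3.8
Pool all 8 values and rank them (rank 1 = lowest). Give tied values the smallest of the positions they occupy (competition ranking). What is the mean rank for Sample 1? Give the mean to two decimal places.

Sorted (ascending): 1.5, 2.8, 3.8, 3.9, 3.9, 4.2, 4.3, 4.4
The 2 values of 3.9 occupy positions 4–5 → each gets rank 4.
Sample 1 values → pooled ranks: 1.5→1, 4.4→8, 4.2→6, 2.8→2, 4.3→7
Mean rank = (1 + 8 + 6 + 2 + 7) / 5 = 4.80

4.80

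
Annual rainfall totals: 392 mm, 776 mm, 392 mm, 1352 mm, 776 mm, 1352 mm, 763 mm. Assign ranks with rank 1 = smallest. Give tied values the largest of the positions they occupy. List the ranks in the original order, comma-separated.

Sorted (ascending): 392, 392, 763, 776, 776, 1352, 1352
The 2 values of 392 occupy positions 1–2 → each gets rank 2.
The 2 values of 776 occupy positions 4–5 → each gets rank 5.
The 2 values of 1352 occupy positions 6–7 → each gets rank 7.

2, 5, 2, 7, 5, 7, 3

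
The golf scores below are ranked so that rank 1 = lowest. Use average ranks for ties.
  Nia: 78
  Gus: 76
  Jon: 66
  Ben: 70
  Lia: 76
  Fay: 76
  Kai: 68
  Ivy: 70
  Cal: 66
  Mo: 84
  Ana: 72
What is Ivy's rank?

4.5

Sorted (ascending): 66, 66, 68, 70, 70, 72, 76, 76, 76, 78, 84
The 2 values of 66 occupy positions 1–2 → average rank (1+2)/2 = 1.5.
The 2 values of 70 occupy positions 4–5 → average rank (4+5)/2 = 4.5.
The 3 values of 76 occupy positions 7–9 → average rank 8.
Ivy has value 70 → rank 4.5.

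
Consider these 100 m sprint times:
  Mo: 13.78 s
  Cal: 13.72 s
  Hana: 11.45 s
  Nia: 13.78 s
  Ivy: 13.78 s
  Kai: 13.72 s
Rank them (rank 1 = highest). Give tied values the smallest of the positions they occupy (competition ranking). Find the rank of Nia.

Sorted (descending): 13.78, 13.78, 13.78, 13.72, 13.72, 11.45
The 3 values of 13.78 occupy positions 1–3 → each gets rank 1.
The 2 values of 13.72 occupy positions 4–5 → each gets rank 4.
Nia has value 13.78 s → rank 1.

1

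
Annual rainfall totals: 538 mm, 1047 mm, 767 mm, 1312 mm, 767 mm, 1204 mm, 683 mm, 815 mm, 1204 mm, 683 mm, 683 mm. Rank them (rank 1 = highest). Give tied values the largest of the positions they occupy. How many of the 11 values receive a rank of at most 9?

7

Sorted (descending): 1312, 1204, 1204, 1047, 815, 767, 767, 683, 683, 683, 538
The 2 values of 1204 occupy positions 2–3 → each gets rank 3.
The 2 values of 767 occupy positions 6–7 → each gets rank 7.
The 3 values of 683 occupy positions 8–10 → each gets rank 10.
Ranks ≤ 9: {1, 3, 3, 4, 5, 7, 7} → 7 values.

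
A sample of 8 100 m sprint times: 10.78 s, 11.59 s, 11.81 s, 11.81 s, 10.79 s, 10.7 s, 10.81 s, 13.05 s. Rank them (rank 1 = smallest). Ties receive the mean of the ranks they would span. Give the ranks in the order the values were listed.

2, 5, 6.5, 6.5, 3, 1, 4, 8

Sorted (ascending): 10.7, 10.78, 10.79, 10.81, 11.59, 11.81, 11.81, 13.05
The 2 values of 11.81 occupy positions 6–7 → average rank (6+7)/2 = 6.5.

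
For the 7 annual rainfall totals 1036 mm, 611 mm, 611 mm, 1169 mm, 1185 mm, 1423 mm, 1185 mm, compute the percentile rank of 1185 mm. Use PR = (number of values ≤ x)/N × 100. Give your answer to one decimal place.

N = 7.
Strictly below 1185: 4. Equal to 1185: 2.
PR = 6/7 × 100 = 85.7

85.7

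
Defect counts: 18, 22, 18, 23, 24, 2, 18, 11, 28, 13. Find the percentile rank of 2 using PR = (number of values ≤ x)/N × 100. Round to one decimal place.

N = 10.
Strictly below 2: 0. Equal to 2: 1.
PR = 1/10 × 100 = 10.0

10.0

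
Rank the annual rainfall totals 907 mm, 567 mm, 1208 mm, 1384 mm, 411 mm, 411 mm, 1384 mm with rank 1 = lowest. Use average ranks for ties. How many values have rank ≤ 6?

Sorted (ascending): 411, 411, 567, 907, 1208, 1384, 1384
The 2 values of 411 occupy positions 1–2 → average rank (1+2)/2 = 1.5.
The 2 values of 1384 occupy positions 6–7 → average rank (6+7)/2 = 6.5.
Ranks ≤ 6: {1.5, 1.5, 3, 4, 5} → 5 values.

5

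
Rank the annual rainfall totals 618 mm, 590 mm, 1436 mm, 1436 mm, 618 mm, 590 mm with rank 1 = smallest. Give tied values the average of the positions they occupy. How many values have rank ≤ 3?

Sorted (ascending): 590, 590, 618, 618, 1436, 1436
The 2 values of 590 occupy positions 1–2 → average rank (1+2)/2 = 1.5.
The 2 values of 618 occupy positions 3–4 → average rank (3+4)/2 = 3.5.
The 2 values of 1436 occupy positions 5–6 → average rank (5+6)/2 = 5.5.
Ranks ≤ 3: {1.5, 1.5} → 2 values.

2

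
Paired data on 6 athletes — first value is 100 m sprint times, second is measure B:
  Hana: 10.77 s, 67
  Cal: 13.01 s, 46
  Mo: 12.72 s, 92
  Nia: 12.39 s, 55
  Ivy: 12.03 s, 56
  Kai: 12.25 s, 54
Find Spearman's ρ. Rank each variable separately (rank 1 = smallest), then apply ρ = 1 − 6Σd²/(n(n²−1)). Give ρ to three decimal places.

Ranks of variable 1: 1, 6, 5, 4, 2, 3
Ranks of variable 2: 5, 1, 6, 3, 4, 2
d = r₁ − r₂: -4, 5, -1, 1, -2, 1
d²: 16, 25, 1, 1, 4, 1; Σd² = 48
ρ = 1 − 6·48/(6·35) = 1 − 288/210 = -0.371

-0.371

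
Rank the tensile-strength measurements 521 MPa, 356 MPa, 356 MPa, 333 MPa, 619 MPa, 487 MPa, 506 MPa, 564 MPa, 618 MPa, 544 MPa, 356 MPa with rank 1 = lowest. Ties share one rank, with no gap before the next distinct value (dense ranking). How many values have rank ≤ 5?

Sorted (ascending): 333, 356, 356, 356, 487, 506, 521, 544, 564, 618, 619
The 3 values of 356 share dense rank 2.
Remaining distinct values take the next consecutive integers.
Ranks ≤ 5: {1, 2, 2, 2, 3, 4, 5} → 7 values.

7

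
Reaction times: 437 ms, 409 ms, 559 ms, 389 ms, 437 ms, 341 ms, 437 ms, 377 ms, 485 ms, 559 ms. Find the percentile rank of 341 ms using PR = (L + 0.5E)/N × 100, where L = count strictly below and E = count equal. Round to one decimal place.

N = 10.
Strictly below 341: 0. Equal to 341: 1.
PR = (0 + 0.5·1)/10 × 100 = 5.0

5.0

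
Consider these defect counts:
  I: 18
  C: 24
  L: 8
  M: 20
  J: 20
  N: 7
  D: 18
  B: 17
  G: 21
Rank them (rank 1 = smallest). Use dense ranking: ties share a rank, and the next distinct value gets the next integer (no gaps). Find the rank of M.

Sorted (ascending): 7, 8, 17, 18, 18, 20, 20, 21, 24
The 2 values of 18 share dense rank 4.
The 2 values of 20 share dense rank 5.
Remaining distinct values take the next consecutive integers.
M has value 20 → rank 5.

5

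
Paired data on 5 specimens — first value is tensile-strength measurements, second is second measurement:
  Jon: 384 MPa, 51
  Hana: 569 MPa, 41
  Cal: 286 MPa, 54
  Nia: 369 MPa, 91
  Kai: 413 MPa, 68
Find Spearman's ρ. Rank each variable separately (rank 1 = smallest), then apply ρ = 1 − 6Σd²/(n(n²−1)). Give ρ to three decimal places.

Ranks of variable 1: 3, 5, 1, 2, 4
Ranks of variable 2: 2, 1, 3, 5, 4
d = r₁ − r₂: 1, 4, -2, -3, 0
d²: 1, 16, 4, 9, 0; Σd² = 30
ρ = 1 − 6·30/(5·24) = 1 − 180/120 = -0.500

-0.500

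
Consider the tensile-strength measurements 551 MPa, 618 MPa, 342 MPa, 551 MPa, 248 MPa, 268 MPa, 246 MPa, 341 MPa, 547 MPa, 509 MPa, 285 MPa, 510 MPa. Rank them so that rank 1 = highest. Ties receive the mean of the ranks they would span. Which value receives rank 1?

Sorted (descending): 618, 551, 551, 547, 510, 509, 342, 341, 285, 268, 248, 246
The 2 values of 551 occupy positions 2–3 → average rank (2+3)/2 = 2.5.
Rank 1 → value 618.

618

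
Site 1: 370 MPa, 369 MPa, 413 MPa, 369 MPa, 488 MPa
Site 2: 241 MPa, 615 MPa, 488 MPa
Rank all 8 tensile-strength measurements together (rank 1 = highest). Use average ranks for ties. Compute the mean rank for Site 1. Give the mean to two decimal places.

Sorted (descending): 615, 488, 488, 413, 370, 369, 369, 241
The 2 values of 488 occupy positions 2–3 → average rank (2+3)/2 = 2.5.
The 2 values of 369 occupy positions 6–7 → average rank (6+7)/2 = 6.5.
Site 1 values → pooled ranks: 370→5, 369→6.5, 413→4, 369→6.5, 488→2.5
Mean rank = (5 + 6.5 + 4 + 6.5 + 2.5) / 5 = 4.90

4.90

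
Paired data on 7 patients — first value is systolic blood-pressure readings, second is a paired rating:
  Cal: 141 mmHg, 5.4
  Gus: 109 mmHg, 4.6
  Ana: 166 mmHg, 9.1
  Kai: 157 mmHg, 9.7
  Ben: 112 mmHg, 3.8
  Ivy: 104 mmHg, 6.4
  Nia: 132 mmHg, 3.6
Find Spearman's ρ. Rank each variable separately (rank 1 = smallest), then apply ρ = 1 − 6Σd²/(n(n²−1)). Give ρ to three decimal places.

Ranks of variable 1: 5, 2, 7, 6, 3, 1, 4
Ranks of variable 2: 4, 3, 6, 7, 2, 5, 1
d = r₁ − r₂: 1, -1, 1, -1, 1, -4, 3
d²: 1, 1, 1, 1, 1, 16, 9; Σd² = 30
ρ = 1 − 6·30/(7·48) = 1 − 180/336 = 0.464

0.464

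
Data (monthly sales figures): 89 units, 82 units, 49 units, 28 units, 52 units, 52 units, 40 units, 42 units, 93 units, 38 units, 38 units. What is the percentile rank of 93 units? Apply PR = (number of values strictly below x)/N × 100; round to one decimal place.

N = 11.
Strictly below 93: 10. Equal to 93: 1.
PR = 10/11 × 100 = 90.9

90.9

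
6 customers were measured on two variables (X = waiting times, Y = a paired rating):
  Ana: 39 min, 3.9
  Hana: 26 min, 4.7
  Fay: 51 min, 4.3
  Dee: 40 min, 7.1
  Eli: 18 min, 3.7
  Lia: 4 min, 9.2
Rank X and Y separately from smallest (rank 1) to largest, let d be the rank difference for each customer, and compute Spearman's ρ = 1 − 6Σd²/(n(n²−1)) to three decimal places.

-0.143

Ranks of variable 1: 4, 3, 6, 5, 2, 1
Ranks of variable 2: 2, 4, 3, 5, 1, 6
d = r₁ − r₂: 2, -1, 3, 0, 1, -5
d²: 4, 1, 9, 0, 1, 25; Σd² = 40
ρ = 1 − 6·40/(6·35) = 1 − 240/210 = -0.143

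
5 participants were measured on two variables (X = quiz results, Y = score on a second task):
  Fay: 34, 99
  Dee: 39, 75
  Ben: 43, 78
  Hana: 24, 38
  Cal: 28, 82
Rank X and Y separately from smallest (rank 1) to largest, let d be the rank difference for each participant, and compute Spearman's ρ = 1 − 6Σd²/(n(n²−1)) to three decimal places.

Ranks of variable 1: 3, 4, 5, 1, 2
Ranks of variable 2: 5, 2, 3, 1, 4
d = r₁ − r₂: -2, 2, 2, 0, -2
d²: 4, 4, 4, 0, 4; Σd² = 16
ρ = 1 − 6·16/(5·24) = 1 − 96/120 = 0.200

0.200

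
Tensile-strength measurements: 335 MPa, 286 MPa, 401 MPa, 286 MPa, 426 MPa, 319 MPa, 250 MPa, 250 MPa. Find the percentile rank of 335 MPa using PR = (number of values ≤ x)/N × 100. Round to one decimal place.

75.0

N = 8.
Strictly below 335: 5. Equal to 335: 1.
PR = 6/8 × 100 = 75.0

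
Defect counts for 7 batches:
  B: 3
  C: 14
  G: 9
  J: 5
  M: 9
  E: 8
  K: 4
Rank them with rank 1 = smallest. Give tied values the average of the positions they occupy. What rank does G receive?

Sorted (ascending): 3, 4, 5, 8, 9, 9, 14
The 2 values of 9 occupy positions 5–6 → average rank (5+6)/2 = 5.5.
G has value 9 → rank 5.5.

5.5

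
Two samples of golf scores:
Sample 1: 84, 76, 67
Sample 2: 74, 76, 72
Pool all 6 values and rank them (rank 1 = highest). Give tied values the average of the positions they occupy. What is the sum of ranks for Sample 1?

Sorted (descending): 84, 76, 76, 74, 72, 67
The 2 values of 76 occupy positions 2–3 → average rank (2+3)/2 = 2.5.
Sample 1 values → pooled ranks: 84→1, 76→2.5, 67→6
Rank sum = 1 + 2.5 + 6 = 9.5

9.5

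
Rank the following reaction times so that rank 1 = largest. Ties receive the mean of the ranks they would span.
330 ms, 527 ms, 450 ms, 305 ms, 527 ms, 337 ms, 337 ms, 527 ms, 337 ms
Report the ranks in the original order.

Sorted (descending): 527, 527, 527, 450, 337, 337, 337, 330, 305
The 3 values of 527 occupy positions 1–3 → average rank 2.
The 3 values of 337 occupy positions 5–7 → average rank 6.

8, 2, 4, 9, 2, 6, 6, 2, 6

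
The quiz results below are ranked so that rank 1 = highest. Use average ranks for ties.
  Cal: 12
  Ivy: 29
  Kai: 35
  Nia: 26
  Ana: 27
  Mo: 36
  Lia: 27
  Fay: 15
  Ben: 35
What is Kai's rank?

2.5

Sorted (descending): 36, 35, 35, 29, 27, 27, 26, 15, 12
The 2 values of 35 occupy positions 2–3 → average rank (2+3)/2 = 2.5.
The 2 values of 27 occupy positions 5–6 → average rank (5+6)/2 = 5.5.
Kai has value 35 → rank 2.5.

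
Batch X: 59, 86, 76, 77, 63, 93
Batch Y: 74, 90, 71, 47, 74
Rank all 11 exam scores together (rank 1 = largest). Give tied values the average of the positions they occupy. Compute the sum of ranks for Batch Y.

34

Sorted (descending): 93, 90, 86, 77, 76, 74, 74, 71, 63, 59, 47
The 2 values of 74 occupy positions 6–7 → average rank (6+7)/2 = 6.5.
Batch Y values → pooled ranks: 74→6.5, 90→2, 71→8, 47→11, 74→6.5
Rank sum = 6.5 + 2 + 8 + 11 + 6.5 = 34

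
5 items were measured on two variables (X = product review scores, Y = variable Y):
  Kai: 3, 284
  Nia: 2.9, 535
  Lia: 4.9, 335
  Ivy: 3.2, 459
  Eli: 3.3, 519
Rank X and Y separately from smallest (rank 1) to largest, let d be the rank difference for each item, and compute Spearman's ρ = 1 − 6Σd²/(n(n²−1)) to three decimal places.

-0.300

Ranks of variable 1: 2, 1, 5, 3, 4
Ranks of variable 2: 1, 5, 2, 3, 4
d = r₁ − r₂: 1, -4, 3, 0, 0
d²: 1, 16, 9, 0, 0; Σd² = 26
ρ = 1 − 6·26/(5·24) = 1 − 156/120 = -0.300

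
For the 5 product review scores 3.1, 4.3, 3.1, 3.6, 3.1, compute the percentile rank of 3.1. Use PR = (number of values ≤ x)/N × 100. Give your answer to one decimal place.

60.0

N = 5.
Strictly below 3.1: 0. Equal to 3.1: 3.
PR = 3/5 × 100 = 60.0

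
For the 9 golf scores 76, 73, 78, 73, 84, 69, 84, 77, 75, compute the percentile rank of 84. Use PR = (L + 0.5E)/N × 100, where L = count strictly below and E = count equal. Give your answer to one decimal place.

88.9

N = 9.
Strictly below 84: 7. Equal to 84: 2.
PR = (7 + 0.5·2)/9 × 100 = 88.9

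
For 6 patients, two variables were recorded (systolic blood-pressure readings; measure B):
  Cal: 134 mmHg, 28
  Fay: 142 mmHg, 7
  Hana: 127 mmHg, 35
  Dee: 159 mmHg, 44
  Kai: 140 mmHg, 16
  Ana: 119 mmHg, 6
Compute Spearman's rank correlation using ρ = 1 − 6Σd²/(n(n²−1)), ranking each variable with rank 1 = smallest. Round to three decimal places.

0.429

Ranks of variable 1: 3, 5, 2, 6, 4, 1
Ranks of variable 2: 4, 2, 5, 6, 3, 1
d = r₁ − r₂: -1, 3, -3, 0, 1, 0
d²: 1, 9, 9, 0, 1, 0; Σd² = 20
ρ = 1 − 6·20/(6·35) = 1 − 120/210 = 0.429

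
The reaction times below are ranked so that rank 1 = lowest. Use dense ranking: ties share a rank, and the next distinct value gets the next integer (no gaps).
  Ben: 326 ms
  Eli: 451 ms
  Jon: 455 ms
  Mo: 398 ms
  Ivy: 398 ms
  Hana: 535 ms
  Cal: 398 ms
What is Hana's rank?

5

Sorted (ascending): 326, 398, 398, 398, 451, 455, 535
The 3 values of 398 share dense rank 2.
Remaining distinct values take the next consecutive integers.
Hana has value 535 ms → rank 5.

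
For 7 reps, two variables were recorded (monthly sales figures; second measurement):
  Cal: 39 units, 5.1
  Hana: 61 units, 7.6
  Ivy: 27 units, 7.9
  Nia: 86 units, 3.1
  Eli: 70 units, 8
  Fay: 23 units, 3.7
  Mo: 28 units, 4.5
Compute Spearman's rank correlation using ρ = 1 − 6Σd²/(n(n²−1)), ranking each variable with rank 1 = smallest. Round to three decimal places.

0.036

Ranks of variable 1: 4, 5, 2, 7, 6, 1, 3
Ranks of variable 2: 4, 5, 6, 1, 7, 2, 3
d = r₁ − r₂: 0, 0, -4, 6, -1, -1, 0
d²: 0, 0, 16, 36, 1, 1, 0; Σd² = 54
ρ = 1 − 6·54/(7·48) = 1 − 324/336 = 0.036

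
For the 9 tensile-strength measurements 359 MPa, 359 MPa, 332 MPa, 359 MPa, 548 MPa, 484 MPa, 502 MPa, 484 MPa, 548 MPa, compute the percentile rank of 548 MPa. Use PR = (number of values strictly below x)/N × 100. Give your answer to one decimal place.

N = 9.
Strictly below 548: 7. Equal to 548: 2.
PR = 7/9 × 100 = 77.8

77.8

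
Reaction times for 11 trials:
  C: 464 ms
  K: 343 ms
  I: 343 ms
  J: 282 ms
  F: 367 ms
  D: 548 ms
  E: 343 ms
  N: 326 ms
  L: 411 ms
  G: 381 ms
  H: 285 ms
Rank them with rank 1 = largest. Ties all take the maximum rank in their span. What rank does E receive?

Sorted (descending): 548, 464, 411, 381, 367, 343, 343, 343, 326, 285, 282
The 3 values of 343 occupy positions 6–8 → each gets rank 8.
E has value 343 ms → rank 8.

8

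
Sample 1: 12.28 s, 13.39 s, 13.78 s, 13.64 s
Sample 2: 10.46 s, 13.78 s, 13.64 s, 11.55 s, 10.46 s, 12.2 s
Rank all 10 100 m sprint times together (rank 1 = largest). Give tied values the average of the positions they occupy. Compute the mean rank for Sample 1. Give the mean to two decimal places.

4.00

Sorted (descending): 13.78, 13.78, 13.64, 13.64, 13.39, 12.28, 12.2, 11.55, 10.46, 10.46
The 2 values of 13.78 occupy positions 1–2 → average rank (1+2)/2 = 1.5.
The 2 values of 13.64 occupy positions 3–4 → average rank (3+4)/2 = 3.5.
The 2 values of 10.46 occupy positions 9–10 → average rank (9+10)/2 = 9.5.
Sample 1 values → pooled ranks: 12.28→6, 13.39→5, 13.78→1.5, 13.64→3.5
Mean rank = (6 + 5 + 1.5 + 3.5) / 4 = 4.00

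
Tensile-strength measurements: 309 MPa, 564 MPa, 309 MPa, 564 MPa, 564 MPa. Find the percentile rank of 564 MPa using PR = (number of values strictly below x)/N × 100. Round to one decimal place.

40.0

N = 5.
Strictly below 564: 2. Equal to 564: 3.
PR = 2/5 × 100 = 40.0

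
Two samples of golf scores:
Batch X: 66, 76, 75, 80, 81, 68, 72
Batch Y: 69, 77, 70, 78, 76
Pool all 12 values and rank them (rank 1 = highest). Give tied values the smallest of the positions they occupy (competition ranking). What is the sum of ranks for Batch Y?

31

Sorted (descending): 81, 80, 78, 77, 76, 76, 75, 72, 70, 69, 68, 66
The 2 values of 76 occupy positions 5–6 → each gets rank 5.
Batch Y values → pooled ranks: 69→10, 77→4, 70→9, 78→3, 76→5
Rank sum = 10 + 4 + 9 + 3 + 5 = 31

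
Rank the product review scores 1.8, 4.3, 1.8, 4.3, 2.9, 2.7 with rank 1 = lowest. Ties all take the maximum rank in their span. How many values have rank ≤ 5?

Sorted (ascending): 1.8, 1.8, 2.7, 2.9, 4.3, 4.3
The 2 values of 1.8 occupy positions 1–2 → each gets rank 2.
The 2 values of 4.3 occupy positions 5–6 → each gets rank 6.
Ranks ≤ 5: {2, 2, 3, 4} → 4 values.

4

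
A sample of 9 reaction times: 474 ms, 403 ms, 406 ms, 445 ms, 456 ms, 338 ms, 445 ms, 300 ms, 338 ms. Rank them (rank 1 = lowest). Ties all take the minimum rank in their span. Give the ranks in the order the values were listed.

9, 4, 5, 6, 8, 2, 6, 1, 2

Sorted (ascending): 300, 338, 338, 403, 406, 445, 445, 456, 474
The 2 values of 338 occupy positions 2–3 → each gets rank 2.
The 2 values of 445 occupy positions 6–7 → each gets rank 6.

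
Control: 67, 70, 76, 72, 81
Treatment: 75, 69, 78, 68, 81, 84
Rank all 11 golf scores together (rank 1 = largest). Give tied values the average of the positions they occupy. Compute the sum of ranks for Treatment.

32.5

Sorted (descending): 84, 81, 81, 78, 76, 75, 72, 70, 69, 68, 67
The 2 values of 81 occupy positions 2–3 → average rank (2+3)/2 = 2.5.
Treatment values → pooled ranks: 75→6, 69→9, 78→4, 68→10, 81→2.5, 84→1
Rank sum = 6 + 9 + 4 + 10 + 2.5 + 1 = 32.5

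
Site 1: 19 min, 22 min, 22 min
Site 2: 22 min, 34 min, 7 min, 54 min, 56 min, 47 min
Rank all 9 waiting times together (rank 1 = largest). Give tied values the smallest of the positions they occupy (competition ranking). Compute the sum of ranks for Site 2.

24

Sorted (descending): 56, 54, 47, 34, 22, 22, 22, 19, 7
The 3 values of 22 occupy positions 5–7 → each gets rank 5.
Site 2 values → pooled ranks: 22→5, 34→4, 7→9, 54→2, 56→1, 47→3
Rank sum = 5 + 4 + 9 + 2 + 1 + 3 = 24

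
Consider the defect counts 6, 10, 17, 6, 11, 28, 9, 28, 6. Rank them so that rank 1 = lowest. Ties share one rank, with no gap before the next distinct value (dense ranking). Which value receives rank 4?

11

Sorted (ascending): 6, 6, 6, 9, 10, 11, 17, 28, 28
The 3 values of 6 share dense rank 1.
The 2 values of 28 share dense rank 6.
Remaining distinct values take the next consecutive integers.
Rank 4 → value 11.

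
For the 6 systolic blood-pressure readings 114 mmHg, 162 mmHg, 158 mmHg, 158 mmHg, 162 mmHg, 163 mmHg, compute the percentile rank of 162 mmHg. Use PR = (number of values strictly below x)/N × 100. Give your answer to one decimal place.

50.0

N = 6.
Strictly below 162: 3. Equal to 162: 2.
PR = 3/6 × 100 = 50.0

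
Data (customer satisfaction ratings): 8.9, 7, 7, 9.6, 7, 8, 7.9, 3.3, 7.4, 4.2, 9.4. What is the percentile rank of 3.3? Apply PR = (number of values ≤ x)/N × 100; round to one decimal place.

9.1

N = 11.
Strictly below 3.3: 0. Equal to 3.3: 1.
PR = 1/11 × 100 = 9.1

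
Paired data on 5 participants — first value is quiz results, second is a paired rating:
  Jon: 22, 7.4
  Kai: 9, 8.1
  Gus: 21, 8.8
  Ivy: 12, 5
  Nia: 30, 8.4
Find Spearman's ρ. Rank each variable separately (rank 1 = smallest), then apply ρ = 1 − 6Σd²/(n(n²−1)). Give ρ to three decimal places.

0.300

Ranks of variable 1: 4, 1, 3, 2, 5
Ranks of variable 2: 2, 3, 5, 1, 4
d = r₁ − r₂: 2, -2, -2, 1, 1
d²: 4, 4, 4, 1, 1; Σd² = 14
ρ = 1 − 6·14/(5·24) = 1 − 84/120 = 0.300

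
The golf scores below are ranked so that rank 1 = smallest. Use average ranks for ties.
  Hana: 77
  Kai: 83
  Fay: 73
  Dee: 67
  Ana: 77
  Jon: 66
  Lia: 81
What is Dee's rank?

2

Sorted (ascending): 66, 67, 73, 77, 77, 81, 83
The 2 values of 77 occupy positions 4–5 → average rank (4+5)/2 = 4.5.
Dee has value 67 → rank 2.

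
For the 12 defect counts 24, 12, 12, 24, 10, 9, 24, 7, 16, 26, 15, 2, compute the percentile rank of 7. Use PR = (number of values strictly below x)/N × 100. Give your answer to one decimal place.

N = 12.
Strictly below 7: 1. Equal to 7: 1.
PR = 1/12 × 100 = 8.3

8.3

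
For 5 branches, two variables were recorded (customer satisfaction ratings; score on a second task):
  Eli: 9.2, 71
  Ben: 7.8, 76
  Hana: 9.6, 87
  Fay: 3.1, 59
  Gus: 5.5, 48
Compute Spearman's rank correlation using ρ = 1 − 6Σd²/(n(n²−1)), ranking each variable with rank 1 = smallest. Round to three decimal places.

Ranks of variable 1: 4, 3, 5, 1, 2
Ranks of variable 2: 3, 4, 5, 2, 1
d = r₁ − r₂: 1, -1, 0, -1, 1
d²: 1, 1, 0, 1, 1; Σd² = 4
ρ = 1 − 6·4/(5·24) = 1 − 24/120 = 0.800

0.800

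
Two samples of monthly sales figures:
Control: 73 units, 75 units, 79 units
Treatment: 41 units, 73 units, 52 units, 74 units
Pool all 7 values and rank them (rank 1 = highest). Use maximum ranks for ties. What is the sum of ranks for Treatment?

21

Sorted (descending): 79, 75, 74, 73, 73, 52, 41
The 2 values of 73 occupy positions 4–5 → each gets rank 5.
Treatment values → pooled ranks: 41→7, 73→5, 52→6, 74→3
Rank sum = 7 + 5 + 6 + 3 = 21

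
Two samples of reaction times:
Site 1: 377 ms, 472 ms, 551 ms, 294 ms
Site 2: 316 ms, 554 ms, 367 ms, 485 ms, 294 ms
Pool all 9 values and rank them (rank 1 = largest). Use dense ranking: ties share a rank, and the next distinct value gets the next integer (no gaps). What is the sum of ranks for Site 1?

Sorted (descending): 554, 551, 485, 472, 377, 367, 316, 294, 294
The 2 values of 294 share dense rank 8.
Remaining distinct values take the next consecutive integers.
Site 1 values → pooled ranks: 377→5, 472→4, 551→2, 294→8
Rank sum = 5 + 4 + 2 + 8 = 19

19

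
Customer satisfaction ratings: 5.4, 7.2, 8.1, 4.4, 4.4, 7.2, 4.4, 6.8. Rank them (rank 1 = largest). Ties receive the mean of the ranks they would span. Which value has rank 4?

Sorted (descending): 8.1, 7.2, 7.2, 6.8, 5.4, 4.4, 4.4, 4.4
The 2 values of 7.2 occupy positions 2–3 → average rank (2+3)/2 = 2.5.
The 3 values of 4.4 occupy positions 6–8 → average rank 7.
Rank 4 → value 6.8.

6.8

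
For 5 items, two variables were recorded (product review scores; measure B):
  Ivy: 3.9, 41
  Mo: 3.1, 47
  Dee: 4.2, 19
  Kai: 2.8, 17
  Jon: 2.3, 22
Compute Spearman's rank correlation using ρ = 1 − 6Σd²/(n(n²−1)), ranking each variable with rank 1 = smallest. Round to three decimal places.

0.100

Ranks of variable 1: 4, 3, 5, 2, 1
Ranks of variable 2: 4, 5, 2, 1, 3
d = r₁ − r₂: 0, -2, 3, 1, -2
d²: 0, 4, 9, 1, 4; Σd² = 18
ρ = 1 − 6·18/(5·24) = 1 − 108/120 = 0.100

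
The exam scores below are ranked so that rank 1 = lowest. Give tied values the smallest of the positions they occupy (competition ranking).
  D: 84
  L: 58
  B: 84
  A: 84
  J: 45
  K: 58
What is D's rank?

4

Sorted (ascending): 45, 58, 58, 84, 84, 84
The 2 values of 58 occupy positions 2–3 → each gets rank 2.
The 3 values of 84 occupy positions 4–6 → each gets rank 4.
D has value 84 → rank 4.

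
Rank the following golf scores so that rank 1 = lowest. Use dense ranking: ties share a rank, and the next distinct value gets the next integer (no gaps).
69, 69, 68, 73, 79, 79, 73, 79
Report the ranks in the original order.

Sorted (ascending): 68, 69, 69, 73, 73, 79, 79, 79
The 2 values of 69 share dense rank 2.
The 2 values of 73 share dense rank 3.
The 3 values of 79 share dense rank 4.
Remaining distinct values take the next consecutive integers.

2, 2, 1, 3, 4, 4, 3, 4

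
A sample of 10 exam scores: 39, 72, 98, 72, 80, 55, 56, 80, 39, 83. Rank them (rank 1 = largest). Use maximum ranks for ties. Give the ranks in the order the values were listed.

10, 6, 1, 6, 4, 8, 7, 4, 10, 2

Sorted (descending): 98, 83, 80, 80, 72, 72, 56, 55, 39, 39
The 2 values of 80 occupy positions 3–4 → each gets rank 4.
The 2 values of 72 occupy positions 5–6 → each gets rank 6.
The 2 values of 39 occupy positions 9–10 → each gets rank 10.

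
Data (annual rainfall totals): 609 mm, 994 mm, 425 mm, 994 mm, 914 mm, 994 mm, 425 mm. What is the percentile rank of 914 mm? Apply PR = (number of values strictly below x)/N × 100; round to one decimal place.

42.9

N = 7.
Strictly below 914: 3. Equal to 914: 1.
PR = 3/7 × 100 = 42.9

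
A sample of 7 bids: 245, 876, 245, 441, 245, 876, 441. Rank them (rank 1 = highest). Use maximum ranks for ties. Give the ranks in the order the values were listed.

7, 2, 7, 4, 7, 2, 4

Sorted (descending): 876, 876, 441, 441, 245, 245, 245
The 2 values of 876 occupy positions 1–2 → each gets rank 2.
The 2 values of 441 occupy positions 3–4 → each gets rank 4.
The 3 values of 245 occupy positions 5–7 → each gets rank 7.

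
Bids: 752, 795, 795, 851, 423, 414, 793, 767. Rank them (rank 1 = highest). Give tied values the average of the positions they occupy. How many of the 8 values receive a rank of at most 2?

1

Sorted (descending): 851, 795, 795, 793, 767, 752, 423, 414
The 2 values of 795 occupy positions 2–3 → average rank (2+3)/2 = 2.5.
Ranks ≤ 2: {1} → 1 value.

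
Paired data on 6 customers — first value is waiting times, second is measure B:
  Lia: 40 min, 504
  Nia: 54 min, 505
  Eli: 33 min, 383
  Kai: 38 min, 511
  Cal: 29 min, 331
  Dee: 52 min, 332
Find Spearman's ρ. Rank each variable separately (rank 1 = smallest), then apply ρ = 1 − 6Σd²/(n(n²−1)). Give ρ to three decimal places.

0.429

Ranks of variable 1: 4, 6, 2, 3, 1, 5
Ranks of variable 2: 4, 5, 3, 6, 1, 2
d = r₁ − r₂: 0, 1, -1, -3, 0, 3
d²: 0, 1, 1, 9, 0, 9; Σd² = 20
ρ = 1 − 6·20/(6·35) = 1 − 120/210 = 0.429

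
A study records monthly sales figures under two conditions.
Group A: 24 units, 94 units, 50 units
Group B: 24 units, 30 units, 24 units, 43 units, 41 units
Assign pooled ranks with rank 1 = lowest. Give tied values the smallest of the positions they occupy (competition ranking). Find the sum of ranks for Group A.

16

Sorted (ascending): 24, 24, 24, 30, 41, 43, 50, 94
The 3 values of 24 occupy positions 1–3 → each gets rank 1.
Group A values → pooled ranks: 24→1, 94→8, 50→7
Rank sum = 1 + 8 + 7 = 16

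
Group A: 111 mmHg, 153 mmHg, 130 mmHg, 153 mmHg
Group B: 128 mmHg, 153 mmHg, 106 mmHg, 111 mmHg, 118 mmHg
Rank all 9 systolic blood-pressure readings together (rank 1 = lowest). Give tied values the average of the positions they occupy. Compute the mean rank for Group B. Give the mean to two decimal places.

4.10

Sorted (ascending): 106, 111, 111, 118, 128, 130, 153, 153, 153
The 2 values of 111 occupy positions 2–3 → average rank (2+3)/2 = 2.5.
The 3 values of 153 occupy positions 7–9 → average rank 8.
Group B values → pooled ranks: 128→5, 153→8, 106→1, 111→2.5, 118→4
Mean rank = (5 + 8 + 1 + 2.5 + 4) / 5 = 4.10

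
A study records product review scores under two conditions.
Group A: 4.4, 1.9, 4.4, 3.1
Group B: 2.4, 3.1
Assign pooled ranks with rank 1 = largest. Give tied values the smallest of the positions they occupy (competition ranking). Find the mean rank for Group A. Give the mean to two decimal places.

Sorted (descending): 4.4, 4.4, 3.1, 3.1, 2.4, 1.9
The 2 values of 4.4 occupy positions 1–2 → each gets rank 1.
The 2 values of 3.1 occupy positions 3–4 → each gets rank 3.
Group A values → pooled ranks: 4.4→1, 1.9→6, 4.4→1, 3.1→3
Mean rank = (1 + 6 + 1 + 3) / 4 = 2.75

2.75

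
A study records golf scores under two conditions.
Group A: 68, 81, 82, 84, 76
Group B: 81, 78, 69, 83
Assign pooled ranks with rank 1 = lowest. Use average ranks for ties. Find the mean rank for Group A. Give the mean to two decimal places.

Sorted (ascending): 68, 69, 76, 78, 81, 81, 82, 83, 84
The 2 values of 81 occupy positions 5–6 → average rank (5+6)/2 = 5.5.
Group A values → pooled ranks: 68→1, 81→5.5, 82→7, 84→9, 76→3
Mean rank = (1 + 5.5 + 7 + 9 + 3) / 5 = 5.10

5.10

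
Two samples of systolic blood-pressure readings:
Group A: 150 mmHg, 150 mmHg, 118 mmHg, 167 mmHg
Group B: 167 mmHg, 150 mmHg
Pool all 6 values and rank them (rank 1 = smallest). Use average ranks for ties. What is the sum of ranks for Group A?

Sorted (ascending): 118, 150, 150, 150, 167, 167
The 3 values of 150 occupy positions 2–4 → average rank 3.
The 2 values of 167 occupy positions 5–6 → average rank (5+6)/2 = 5.5.
Group A values → pooled ranks: 150→3, 150→3, 118→1, 167→5.5
Rank sum = 3 + 3 + 1 + 5.5 = 12.5

12.5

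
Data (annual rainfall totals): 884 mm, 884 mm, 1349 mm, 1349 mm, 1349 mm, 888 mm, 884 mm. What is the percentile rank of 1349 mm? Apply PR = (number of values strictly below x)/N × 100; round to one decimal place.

57.1

N = 7.
Strictly below 1349: 4. Equal to 1349: 3.
PR = 4/7 × 100 = 57.1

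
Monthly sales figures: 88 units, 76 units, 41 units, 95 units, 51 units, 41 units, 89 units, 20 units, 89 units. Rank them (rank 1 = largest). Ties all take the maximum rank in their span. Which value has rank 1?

95

Sorted (descending): 95, 89, 89, 88, 76, 51, 41, 41, 20
The 2 values of 89 occupy positions 2–3 → each gets rank 3.
The 2 values of 41 occupy positions 7–8 → each gets rank 8.
Rank 1 → value 95.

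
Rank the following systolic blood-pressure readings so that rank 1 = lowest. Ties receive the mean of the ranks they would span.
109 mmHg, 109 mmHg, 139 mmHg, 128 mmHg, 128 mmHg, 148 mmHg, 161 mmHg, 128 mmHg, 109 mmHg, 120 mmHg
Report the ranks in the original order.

Sorted (ascending): 109, 109, 109, 120, 128, 128, 128, 139, 148, 161
The 3 values of 109 occupy positions 1–3 → average rank 2.
The 3 values of 128 occupy positions 5–7 → average rank 6.

2, 2, 8, 6, 6, 9, 10, 6, 2, 4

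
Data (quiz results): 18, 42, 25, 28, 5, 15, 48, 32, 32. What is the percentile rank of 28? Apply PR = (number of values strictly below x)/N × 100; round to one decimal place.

N = 9.
Strictly below 28: 4. Equal to 28: 1.
PR = 4/9 × 100 = 44.4

44.4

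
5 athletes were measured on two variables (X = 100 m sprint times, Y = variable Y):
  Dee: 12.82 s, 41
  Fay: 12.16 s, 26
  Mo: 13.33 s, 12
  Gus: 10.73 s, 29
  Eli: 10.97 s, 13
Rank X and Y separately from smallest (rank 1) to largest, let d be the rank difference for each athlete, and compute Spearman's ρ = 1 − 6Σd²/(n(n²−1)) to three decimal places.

Ranks of variable 1: 4, 3, 5, 1, 2
Ranks of variable 2: 5, 3, 1, 4, 2
d = r₁ − r₂: -1, 0, 4, -3, 0
d²: 1, 0, 16, 9, 0; Σd² = 26
ρ = 1 − 6·26/(5·24) = 1 − 156/120 = -0.300

-0.300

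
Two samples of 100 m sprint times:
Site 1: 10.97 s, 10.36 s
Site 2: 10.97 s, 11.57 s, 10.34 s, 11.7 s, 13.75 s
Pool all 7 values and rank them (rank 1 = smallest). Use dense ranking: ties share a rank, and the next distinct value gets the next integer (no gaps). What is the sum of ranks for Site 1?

5

Sorted (ascending): 10.34, 10.36, 10.97, 10.97, 11.57, 11.7, 13.75
The 2 values of 10.97 share dense rank 3.
Remaining distinct values take the next consecutive integers.
Site 1 values → pooled ranks: 10.97→3, 10.36→2
Rank sum = 3 + 2 = 5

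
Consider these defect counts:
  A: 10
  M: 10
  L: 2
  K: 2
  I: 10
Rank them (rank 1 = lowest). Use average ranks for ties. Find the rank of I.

Sorted (ascending): 2, 2, 10, 10, 10
The 2 values of 2 occupy positions 1–2 → average rank (1+2)/2 = 1.5.
The 3 values of 10 occupy positions 3–5 → average rank 4.
I has value 10 → rank 4.

4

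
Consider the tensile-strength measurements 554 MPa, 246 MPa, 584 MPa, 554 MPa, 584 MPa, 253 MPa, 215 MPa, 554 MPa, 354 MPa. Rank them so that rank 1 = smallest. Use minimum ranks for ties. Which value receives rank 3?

253

Sorted (ascending): 215, 246, 253, 354, 554, 554, 554, 584, 584
The 3 values of 554 occupy positions 5–7 → each gets rank 5.
The 2 values of 584 occupy positions 8–9 → each gets rank 8.
Rank 3 → value 253.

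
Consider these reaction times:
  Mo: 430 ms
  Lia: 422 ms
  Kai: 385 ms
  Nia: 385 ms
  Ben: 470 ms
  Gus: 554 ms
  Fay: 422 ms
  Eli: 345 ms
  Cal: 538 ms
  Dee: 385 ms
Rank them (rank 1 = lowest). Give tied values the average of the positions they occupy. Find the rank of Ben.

Sorted (ascending): 345, 385, 385, 385, 422, 422, 430, 470, 538, 554
The 3 values of 385 occupy positions 2–4 → average rank 3.
The 2 values of 422 occupy positions 5–6 → average rank (5+6)/2 = 5.5.
Ben has value 470 ms → rank 8.

8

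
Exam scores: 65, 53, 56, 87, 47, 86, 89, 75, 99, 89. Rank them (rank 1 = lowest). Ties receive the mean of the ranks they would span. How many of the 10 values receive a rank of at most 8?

Sorted (ascending): 47, 53, 56, 65, 75, 86, 87, 89, 89, 99
The 2 values of 89 occupy positions 8–9 → average rank (8+9)/2 = 8.5.
Ranks ≤ 8: {1, 2, 3, 4, 5, 6, 7} → 7 values.

7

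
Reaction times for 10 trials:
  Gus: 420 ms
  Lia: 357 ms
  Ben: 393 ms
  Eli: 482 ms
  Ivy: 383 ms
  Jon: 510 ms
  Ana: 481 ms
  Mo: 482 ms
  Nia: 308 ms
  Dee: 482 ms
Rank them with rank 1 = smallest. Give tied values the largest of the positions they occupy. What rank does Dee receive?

9

Sorted (ascending): 308, 357, 383, 393, 420, 481, 482, 482, 482, 510
The 3 values of 482 occupy positions 7–9 → each gets rank 9.
Dee has value 482 ms → rank 9.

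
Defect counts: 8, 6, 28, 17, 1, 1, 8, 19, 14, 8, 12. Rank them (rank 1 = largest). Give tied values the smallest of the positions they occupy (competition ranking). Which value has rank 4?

14

Sorted (descending): 28, 19, 17, 14, 12, 8, 8, 8, 6, 1, 1
The 3 values of 8 occupy positions 6–8 → each gets rank 6.
The 2 values of 1 occupy positions 10–11 → each gets rank 10.
Rank 4 → value 14.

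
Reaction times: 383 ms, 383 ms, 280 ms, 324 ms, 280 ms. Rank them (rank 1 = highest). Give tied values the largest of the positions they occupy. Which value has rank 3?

324

Sorted (descending): 383, 383, 324, 280, 280
The 2 values of 383 occupy positions 1–2 → each gets rank 2.
The 2 values of 280 occupy positions 4–5 → each gets rank 5.
Rank 3 → value 324.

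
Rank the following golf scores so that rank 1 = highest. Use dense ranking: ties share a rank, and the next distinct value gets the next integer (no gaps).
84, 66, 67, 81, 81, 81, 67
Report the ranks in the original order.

Sorted (descending): 84, 81, 81, 81, 67, 67, 66
The 3 values of 81 share dense rank 2.
The 2 values of 67 share dense rank 3.
Remaining distinct values take the next consecutive integers.

1, 4, 3, 2, 2, 2, 3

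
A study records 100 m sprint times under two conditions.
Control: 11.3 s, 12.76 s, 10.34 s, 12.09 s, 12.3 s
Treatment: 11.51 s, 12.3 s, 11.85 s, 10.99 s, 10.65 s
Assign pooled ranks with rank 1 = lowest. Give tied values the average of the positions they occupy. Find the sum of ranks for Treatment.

24.5

Sorted (ascending): 10.34, 10.65, 10.99, 11.3, 11.51, 11.85, 12.09, 12.3, 12.3, 12.76
The 2 values of 12.3 occupy positions 8–9 → average rank (8+9)/2 = 8.5.
Treatment values → pooled ranks: 11.51→5, 12.3→8.5, 11.85→6, 10.99→3, 10.65→2
Rank sum = 5 + 8.5 + 6 + 3 + 2 = 24.5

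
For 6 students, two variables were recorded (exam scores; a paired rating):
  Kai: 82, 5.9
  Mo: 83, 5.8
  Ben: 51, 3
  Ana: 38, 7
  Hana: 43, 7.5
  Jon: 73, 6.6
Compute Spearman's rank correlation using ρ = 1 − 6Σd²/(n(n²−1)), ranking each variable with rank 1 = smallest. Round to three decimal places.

-0.600

Ranks of variable 1: 5, 6, 3, 1, 2, 4
Ranks of variable 2: 3, 2, 1, 5, 6, 4
d = r₁ − r₂: 2, 4, 2, -4, -4, 0
d²: 4, 16, 4, 16, 16, 0; Σd² = 56
ρ = 1 − 6·56/(6·35) = 1 − 336/210 = -0.600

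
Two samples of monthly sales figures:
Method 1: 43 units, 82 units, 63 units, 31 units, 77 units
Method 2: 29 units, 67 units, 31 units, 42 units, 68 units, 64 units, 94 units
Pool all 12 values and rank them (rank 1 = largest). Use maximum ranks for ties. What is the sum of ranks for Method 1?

Sorted (descending): 94, 82, 77, 68, 67, 64, 63, 43, 42, 31, 31, 29
The 2 values of 31 occupy positions 10–11 → each gets rank 11.
Method 1 values → pooled ranks: 43→8, 82→2, 63→7, 31→11, 77→3
Rank sum = 8 + 2 + 7 + 11 + 3 = 31

31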